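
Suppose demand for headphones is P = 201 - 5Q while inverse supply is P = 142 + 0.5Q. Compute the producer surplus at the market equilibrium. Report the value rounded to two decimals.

28.77

Set 201 - 5Q = 142 + 0.5Q, which gives 59 = 5.5Q, so Q* = 10.7273 and P* = 201 - 5(10.7273) = 147.3636.
The supply curve's price intercept is 142, so PS = (1/2)(Q*)(P* - 142) = (1/2)(10.7273)(5.3636) = 28.7686.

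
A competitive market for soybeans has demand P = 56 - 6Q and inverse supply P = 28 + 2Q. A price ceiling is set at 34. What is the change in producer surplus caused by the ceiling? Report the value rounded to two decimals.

Without the control, 56 - 6Q = 28 + 2Q so Q* = 3.5 and P* = 35.
At the ceiling price 34, quantity supplied is (34 - 28)/2 = 3; supply is the short side, so Q = 3 trades at P = 34.
PS goes from (1/2)(3.5)(7) = 12.25 to 9 (computed as (34 - 28)(3) - (1/2)(2)(3)^2), a change of -3.25.

-3.25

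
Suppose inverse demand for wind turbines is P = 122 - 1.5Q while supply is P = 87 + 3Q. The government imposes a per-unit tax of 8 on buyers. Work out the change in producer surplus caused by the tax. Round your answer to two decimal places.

Pre-tax equilibrium: 122 - 1.5Q = 87 + 3Q gives Q* = 7.7778, P* = 110.3333.
A tax on buyers shifts demand down by 8: (122 - 8) - 1.5Q = 87 + 3Q, so Q_t = 6. Buyers pay P_b = 113; sellers receive P_s = P_b - 8 = 105.
Producers lose the trapezoid between P_s and P* out to Q_t plus the triangle from Q_t to Q*: change in PS = 54 - 90.7407 = -36.7407.

-36.74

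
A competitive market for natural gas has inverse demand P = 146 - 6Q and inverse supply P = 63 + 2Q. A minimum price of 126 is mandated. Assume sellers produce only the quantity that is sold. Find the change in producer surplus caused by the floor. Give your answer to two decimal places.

Without the control, 146 - 6Q = 63 + 2Q so Q* = 10.375 and P* = 83.75.
At P = 126, buyers demand (146 - 126)/6 = 3.3333 while sellers would supply more, so the quantity traded is 3.3333 at price 126.
PS goes from (1/2)(10.375)(20.75) = 107.6406 to 198.8889 (computed as (126 - 63)(3.3333) - (1/2)(2)(3.3333)^2), a change of 91.2483.

91.25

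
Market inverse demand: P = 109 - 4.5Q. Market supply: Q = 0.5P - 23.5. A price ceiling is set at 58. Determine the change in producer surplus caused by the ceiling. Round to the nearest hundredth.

-60.73

Rewriting supply in inverse form: P = 47 + 2Q.
Free-market equilibrium: 109 - 4.5Q = 47 + 2Q gives Q* = 9.5385, P* = 66.0769.
At the ceiling price 58, quantity supplied is (58 - 47)/2 = 5.5; supply is the short side, so Q = 5.5 trades at P = 58.
PS goes from (1/2)(9.5385)(19.0769) = 90.9822 to 30.25 (computed as (58 - 47)(5.5) - (1/2)(2)(5.5)^2), a change of -60.7322.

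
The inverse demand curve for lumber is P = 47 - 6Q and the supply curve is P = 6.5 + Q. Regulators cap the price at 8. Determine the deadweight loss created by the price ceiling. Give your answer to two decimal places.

Without the control, 47 - 6Q = 6.5 + Q so Q* = 5.7857 and P* = 12.2857.
At the ceiling price 8, quantity supplied is (8 - 6.5)/1 = 1.5; supply is the short side, so Q = 1.5 trades at P = 8.
At Q = 1.5 the demand price is 38 and the supply price is 8. Deadweight loss is the triangle between the curves from 1.5 to 5.7857: (1/2)(38 - 8)(5.7857 - 1.5) = 64.2857.

64.29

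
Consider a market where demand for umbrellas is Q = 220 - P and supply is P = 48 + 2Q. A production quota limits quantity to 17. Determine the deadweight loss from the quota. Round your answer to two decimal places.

2440.17

Rewriting demand in inverse form: P = 220 - Q.
Without the quota, 220 - Q = 48 + 2Q gives Q* = 57.3333.
At Q = 17 the demand price is 220 - (17) = 203 and the supply price is 48 + 2(17) = 82.
DWL = (1/2)(gap between curves at 17) x (Q* - 17) = (1/2)(121)(40.3333) = 2440.1667.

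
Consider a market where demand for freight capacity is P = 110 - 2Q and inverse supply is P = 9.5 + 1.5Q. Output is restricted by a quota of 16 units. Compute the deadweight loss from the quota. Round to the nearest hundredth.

Without the quota, 110 - 2Q = 9.5 + 1.5Q gives Q* = 28.7143.
At Q = 16 the demand price is 110 - 2(16) = 78 and the supply price is 9.5 + 1.5(16) = 33.5.
DWL = (1/2)(gap between curves at 16) x (Q* - 16) = (1/2)(44.5)(12.7143) = 282.8929.

282.89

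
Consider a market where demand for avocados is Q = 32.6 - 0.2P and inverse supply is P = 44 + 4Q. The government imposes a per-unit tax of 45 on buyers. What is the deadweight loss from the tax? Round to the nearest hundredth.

Rewriting demand in inverse form: P = 163 - 5Q.
Without the tax, 163 - 5Q = 44 + 4Q so Q* = 13.2222 and P* = 96.8889.
A tax on buyers shifts demand down by 45: (163 - 45) - 5Q = 44 + 4Q, so Q_t = 8.2222. Buyers pay P_b = 121.8889; sellers receive P_s = P_b - 45 = 76.8889.
The welfare triangle lost has base Q* - Q_t = 5 and height t = 45, so DWL = (1/2)(5)(45) = 112.5.

112.50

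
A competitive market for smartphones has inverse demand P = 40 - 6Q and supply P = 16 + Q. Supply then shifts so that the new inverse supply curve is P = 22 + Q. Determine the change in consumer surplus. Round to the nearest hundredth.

Initial equilibrium: Q_0 = 3.4286, P_0 = 19.4286; CS_0 = (1/2)(3.4286)(20.5714) = 35.2653, PS_0 = (1/2)(3.4286)(3.4286) = 5.8776.
New equilibrium: 40 - 6Q = 22 + Q gives Q_1 = 2.5714, P_1 = 24.5714; CS_1 = 19.8367, PS_1 = 3.3061.
Change in consumer surplus = 19.8367 - 35.2653 = -15.4286.

-15.43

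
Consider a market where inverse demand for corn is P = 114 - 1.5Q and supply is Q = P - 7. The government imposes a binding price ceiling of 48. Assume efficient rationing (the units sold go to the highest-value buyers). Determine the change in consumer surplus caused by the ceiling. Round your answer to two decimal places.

Rewriting supply in inverse form: P = 7 + Q.
Free-market equilibrium: 114 - 1.5Q = 7 + Q gives Q* = 42.8, P* = 49.8.
At the ceiling price 48, quantity supplied is (48 - 7)/1 = 41; supply is the short side, so Q = 41 trades at P = 48.
CS goes from (1/2)(42.8)(64.2) = 1373.88 to 1445.25 (computed as (114 - 48)(41) - (1/2)(1.5)(41)^2), a change of 71.37.

71.37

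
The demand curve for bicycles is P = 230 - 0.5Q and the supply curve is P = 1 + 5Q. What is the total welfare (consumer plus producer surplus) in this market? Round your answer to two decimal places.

4767.36

Set 230 - 0.5Q = 1 + 5Q, which gives 229 = 5.5Q, so Q* = 41.6364 and P* = 230 - 0.5(41.6364) = 209.1818.
Total surplus is the full triangle between the curves from 0 to Q*: (1/2)(41.6364)(230 - 1) = 4767.3636.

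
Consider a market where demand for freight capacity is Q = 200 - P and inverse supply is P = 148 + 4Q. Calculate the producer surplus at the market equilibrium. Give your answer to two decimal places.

216.32

Rewriting demand in inverse form: P = 200 - Q.
Setting demand equal to supply, 52 = 5Q, so Q* = 10.4 and P* = 189.6.
Producer surplus is the triangle above supply below P*: (1/2)(10.4)(189.6 - 148) = (1/2)(10.4)(41.6) = 216.32.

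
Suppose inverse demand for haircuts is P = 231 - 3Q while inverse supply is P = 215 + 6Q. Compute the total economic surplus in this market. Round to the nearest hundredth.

Set 231 - 3Q = 215 + 6Q, which gives 16 = 9Q, so Q* = 1.7778 and P* = 231 - 3(1.7778) = 225.6667.
Total surplus is the full triangle between the curves from 0 to Q*: (1/2)(1.7778)(231 - 215) = 14.2222.

14.22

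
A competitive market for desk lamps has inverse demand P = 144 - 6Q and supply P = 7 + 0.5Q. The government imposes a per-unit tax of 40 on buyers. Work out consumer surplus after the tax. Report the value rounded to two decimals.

668.09

Pre-tax equilibrium: 144 - 6Q = 7 + 0.5Q gives Q* = 21.0769, P* = 17.5385.
A tax on buyers shifts demand down by 40: (144 - 40) - 6Q = 7 + 0.5Q, so Q_t = 14.9231. Buyers pay P_b = 54.4615; sellers receive P_s = P_b - 40 = 14.4615.
CS = (1/2)(Q_t)(144 - P_b) = (1/2)(14.9231)(89.5385) = 668.0947.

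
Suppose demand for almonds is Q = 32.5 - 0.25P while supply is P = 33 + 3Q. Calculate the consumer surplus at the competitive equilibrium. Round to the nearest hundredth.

384.04

Rewriting demand in inverse form: P = 130 - 4Q.
Set 130 - 4Q = 33 + 3Q, which gives 97 = 7Q, so Q* = 13.8571 and P* = 130 - 4(13.8571) = 74.5714.
The demand choke price is 130, so CS = (1/2)(Q*)(130 - P*) = (1/2)(13.8571)(55.4286) = 384.0408.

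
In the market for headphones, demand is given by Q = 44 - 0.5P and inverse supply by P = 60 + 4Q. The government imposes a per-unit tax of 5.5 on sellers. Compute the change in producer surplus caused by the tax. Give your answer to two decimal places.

-15.43

Rewriting demand in inverse form: P = 88 - 2Q.
Pre-tax equilibrium: 88 - 2Q = 60 + 4Q gives Q* = 4.6667, P* = 78.6667.
A tax on sellers shifts supply up by 5.5: 88 - 2Q = 60 + 4Q + 5.5, so Q_t = 3.75. Buyers pay P_b = 80.5; sellers receive P_s = P_b - 5.5 = 75.
PS falls from (1/2)(4.6667)(18.6667) = 43.5556 to (1/2)(3.75)(15) = 28.125, a change of -15.4306.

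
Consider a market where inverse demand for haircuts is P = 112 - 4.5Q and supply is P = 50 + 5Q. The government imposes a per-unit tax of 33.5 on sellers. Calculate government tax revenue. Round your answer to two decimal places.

Pre-tax equilibrium: 112 - 4.5Q = 50 + 5Q gives Q* = 6.5263, P* = 82.6316.
A tax on sellers shifts supply up by 33.5: 112 - 4.5Q = 50 + 5Q + 33.5, so Q_t = 3. Buyers pay P_b = 98.5; sellers receive P_s = P_b - 33.5 = 65.
Revenue is the tax times quantity traded: 33.5 x 3 = 100.5.

100.50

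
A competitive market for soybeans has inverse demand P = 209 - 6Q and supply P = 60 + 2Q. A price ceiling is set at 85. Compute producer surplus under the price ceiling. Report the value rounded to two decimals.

Without the control, 209 - 6Q = 60 + 2Q so Q* = 18.625 and P* = 97.25.
At the ceiling price 85, quantity supplied is (85 - 60)/2 = 12.5; supply is the short side, so Q = 12.5 trades at P = 85.
PS is the triangle above supply below 85: (1/2)(12.5)(85 - 60) = 156.25.

156.25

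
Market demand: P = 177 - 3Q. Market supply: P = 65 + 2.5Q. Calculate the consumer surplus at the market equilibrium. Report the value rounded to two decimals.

622.02

Set 177 - 3Q = 65 + 2.5Q, which gives 112 = 5.5Q, so Q* = 20.3636 and P* = 177 - 3(20.3636) = 115.9091.
CS is the area between the demand curve and P* from 0 to Q*: (1/2)(20.3636)(61.0909) = 622.0165.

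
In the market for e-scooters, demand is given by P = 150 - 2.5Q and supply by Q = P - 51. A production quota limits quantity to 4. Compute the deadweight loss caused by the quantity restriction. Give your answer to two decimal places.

1032.14

Rewriting supply in inverse form: P = 51 + Q.
Without the quota, 150 - 2.5Q = 51 + Q gives Q* = 28.2857.
At Q = 4 the demand price is 150 - 2.5(4) = 140 and the supply price is 51 + (4) = 55.
DWL = (1/2)(gap between curves at 4) x (Q* - 4) = (1/2)(85)(24.2857) = 1032.1429.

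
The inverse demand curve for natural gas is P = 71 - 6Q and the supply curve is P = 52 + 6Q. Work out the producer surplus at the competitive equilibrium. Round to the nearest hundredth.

Set 71 - 6Q = 52 + 6Q, which gives 19 = 12Q, so Q* = 1.5833 and P* = 71 - 6(1.5833) = 61.5.
Producer surplus is the triangle above supply below P*: (1/2)(1.5833)(61.5 - 52) = (1/2)(1.5833)(9.5) = 7.5208.

7.52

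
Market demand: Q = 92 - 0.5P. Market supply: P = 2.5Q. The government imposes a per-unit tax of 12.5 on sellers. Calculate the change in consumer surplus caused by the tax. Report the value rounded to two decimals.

-219.44

Rewriting demand in inverse form: P = 184 - 2Q.
Pre-tax equilibrium: 184 - 2Q = 2.5Q gives Q* = 40.8889, P* = 102.2222.
A tax on sellers shifts supply up by 12.5: 184 - 2Q = 2.5Q + 12.5, so Q_t = 38.1111. Buyers pay P_b = 107.7778; sellers receive P_s = P_b - 12.5 = 95.2778.
Consumers lose the trapezoid between P* and P_b out to Q_t plus the triangle from Q_t to Q*: change in CS = 1452.4568 - 1671.9012 = -219.4444.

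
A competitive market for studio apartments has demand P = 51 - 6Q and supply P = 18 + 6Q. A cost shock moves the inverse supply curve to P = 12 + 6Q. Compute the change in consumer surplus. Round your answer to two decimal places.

Initial equilibrium: Q_0 = 2.75, P_0 = 34.5; CS_0 = (1/2)(2.75)(16.5) = 22.6875, PS_0 = (1/2)(2.75)(16.5) = 22.6875.
New equilibrium: 51 - 6Q = 12 + 6Q gives Q_1 = 3.25, P_1 = 31.5; CS_1 = 31.6875, PS_1 = 31.6875.
Change in consumer surplus = 31.6875 - 22.6875 = 9.

9.00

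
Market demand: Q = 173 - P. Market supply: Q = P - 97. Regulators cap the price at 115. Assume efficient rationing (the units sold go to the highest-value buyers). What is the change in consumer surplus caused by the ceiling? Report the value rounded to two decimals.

160.00

Rewriting demand in inverse form: P = 173 - Q.
Rewriting supply in inverse form: P = 97 + Q.
Free-market equilibrium: 173 - Q = 97 + Q gives Q* = 38, P* = 135.
At P = 115, sellers supply (115 - 97)/1 = 18 while buyers want more, so the quantity traded is 18 at price 115.
CS goes from (1/2)(38)(38) = 722 to 882 (computed as (173 - 115)(18) - (1/2)(1)(18)^2), a change of 160.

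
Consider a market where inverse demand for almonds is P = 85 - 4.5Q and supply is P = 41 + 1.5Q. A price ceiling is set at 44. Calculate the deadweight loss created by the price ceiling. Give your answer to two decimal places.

Without the control, 85 - 4.5Q = 41 + 1.5Q so Q* = 7.3333 and P* = 52.
At the ceiling price 44, quantity supplied is (44 - 41)/1.5 = 2; supply is the short side, so Q = 2 trades at P = 44.
The lost-trades triangle has base Q* - 2 = 5.3333 and height equal to the gap between the curves at Q = 2, which is 76 - 44 = 32. DWL = (1/2)(5.3333)(32) = 85.3333.

85.33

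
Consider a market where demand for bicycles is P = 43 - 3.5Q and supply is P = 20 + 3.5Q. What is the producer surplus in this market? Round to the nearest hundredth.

18.89

Setting demand equal to supply, 23 = 7Q, so Q* = 3.2857 and P* = 31.5.
The supply curve's price intercept is 20, so PS = (1/2)(Q*)(P* - 20) = (1/2)(3.2857)(11.5) = 18.8929.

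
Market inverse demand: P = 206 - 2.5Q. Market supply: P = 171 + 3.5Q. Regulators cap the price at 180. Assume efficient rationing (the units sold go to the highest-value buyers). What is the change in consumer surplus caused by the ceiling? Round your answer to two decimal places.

16.06

Without the control, 206 - 2.5Q = 171 + 3.5Q so Q* = 5.8333 and P* = 191.4167.
At P = 180, sellers supply (180 - 171)/3.5 = 2.5714 while buyers want more, so the quantity traded is 2.5714 at price 180.
CS goes from (1/2)(5.8333)(14.5833) = 42.5347 to 58.5918 (computed as (206 - 180)(2.5714) - (1/2)(2.5)(2.5714)^2), a change of 16.0571.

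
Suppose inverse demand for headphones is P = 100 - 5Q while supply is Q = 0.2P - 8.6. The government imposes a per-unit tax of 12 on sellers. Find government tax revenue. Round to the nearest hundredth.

Rewriting supply in inverse form: P = 43 + 5Q.
Pre-tax equilibrium: 100 - 5Q = 43 + 5Q gives Q* = 5.7, P* = 71.5.
A tax on sellers shifts supply up by 12: 100 - 5Q = 43 + 5Q + 12, so Q_t = 4.5. Buyers pay P_b = 77.5; sellers receive P_s = P_b - 12 = 65.5.
Tax revenue = t x Q_t = 12 x 4.5 = 54.

54.00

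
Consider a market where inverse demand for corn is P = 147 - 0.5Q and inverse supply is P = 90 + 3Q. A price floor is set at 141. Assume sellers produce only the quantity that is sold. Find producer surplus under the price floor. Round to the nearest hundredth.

Free-market equilibrium: 147 - 0.5Q = 90 + 3Q gives Q* = 16.2857, P* = 138.8571.
At P = 141, buyers demand (147 - 141)/0.5 = 12 while sellers would supply more, so the quantity traded is 12 at price 141.
The supply price at Q = 12 is 126. PS is the trapezoid between 141 and supply over [0, 12]: (1/2)[(141 - 90) + (141 - 126)](12) = 396.

396.00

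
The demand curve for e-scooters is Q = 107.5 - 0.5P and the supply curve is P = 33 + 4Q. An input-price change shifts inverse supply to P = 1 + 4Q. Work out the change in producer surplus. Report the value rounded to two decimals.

704.00

Rewriting demand in inverse form: P = 215 - 2Q.
Initial equilibrium: Q_0 = 30.3333, P_0 = 154.3333; CS_0 = (1/2)(30.3333)(60.6667) = 920.1111, PS_0 = (1/2)(30.3333)(121.3333) = 1840.2222.
New equilibrium: 215 - 2Q = 1 + 4Q gives Q_1 = 35.6667, P_1 = 143.6667; CS_1 = 1272.1111, PS_1 = 2544.2222.
Change in producer surplus = 2544.2222 - 1840.2222 = 704.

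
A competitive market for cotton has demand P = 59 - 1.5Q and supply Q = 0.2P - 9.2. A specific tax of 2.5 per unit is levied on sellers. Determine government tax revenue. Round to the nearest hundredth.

Rewriting supply in inverse form: P = 46 + 5Q.
Without the tax, 59 - 1.5Q = 46 + 5Q so Q* = 2 and P* = 56.
With the tax, sellers need 2.5 more per unit: 59 - 1.5Q = 46 + 5Q + 2.5, so Q_t = 1.6154. Buyers pay P_b = 56.5769; sellers receive P_s = P_b - 2.5 = 54.0769.
Revenue is the tax times quantity traded: 2.5 x 1.6154 = 4.0385.

4.04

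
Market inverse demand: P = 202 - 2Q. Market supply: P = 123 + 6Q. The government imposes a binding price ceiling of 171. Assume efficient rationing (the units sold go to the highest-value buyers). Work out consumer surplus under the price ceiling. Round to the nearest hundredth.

184.00

Without the control, 202 - 2Q = 123 + 6Q so Q* = 9.875 and P* = 182.25.
At the ceiling price 171, quantity supplied is (171 - 123)/6 = 8; supply is the short side, so Q = 8 trades at P = 171.
The demand price at Q = 8 is 186. CS is the trapezoid between demand and 171 over [0, 8]: (1/2)[(202 - 171) + (186 - 171)](8) = 184.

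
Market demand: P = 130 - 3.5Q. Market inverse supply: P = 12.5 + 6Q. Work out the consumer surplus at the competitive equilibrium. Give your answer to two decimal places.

267.71

Set 130 - 3.5Q = 12.5 + 6Q, which gives 117.5 = 9.5Q, so Q* = 12.3684 and P* = 130 - 3.5(12.3684) = 86.7105.
The demand choke price is 130, so CS = (1/2)(Q*)(130 - P*) = (1/2)(12.3684)(43.2895) = 267.7112.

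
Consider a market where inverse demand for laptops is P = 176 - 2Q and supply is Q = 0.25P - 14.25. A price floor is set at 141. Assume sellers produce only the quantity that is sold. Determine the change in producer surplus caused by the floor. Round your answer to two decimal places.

70.78

Rewriting supply in inverse form: P = 57 + 4Q.
Free-market equilibrium: 176 - 2Q = 57 + 4Q gives Q* = 19.8333, P* = 136.3333.
At P = 141, buyers demand (176 - 141)/2 = 17.5 while sellers would supply more, so the quantity traded is 17.5 at price 141.
PS goes from (1/2)(19.8333)(79.3333) = 786.7222 to 857.5 (computed as (141 - 57)(17.5) - (1/2)(4)(17.5)^2), a change of 70.7778.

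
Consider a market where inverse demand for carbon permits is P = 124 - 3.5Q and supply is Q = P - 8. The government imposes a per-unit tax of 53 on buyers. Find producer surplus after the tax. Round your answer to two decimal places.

Rewriting supply in inverse form: P = 8 + Q.
Pre-tax equilibrium: 124 - 3.5Q = 8 + Q gives Q* = 25.7778, P* = 33.7778.
A tax on buyers shifts demand down by 53: (124 - 53) - 3.5Q = 8 + Q, so Q_t = 14. Buyers pay P_b = 75; sellers receive P_s = P_b - 53 = 22.
PS = (1/2)(Q_t)(P_s - 8) = (1/2)(14)(14) = 98.

98.00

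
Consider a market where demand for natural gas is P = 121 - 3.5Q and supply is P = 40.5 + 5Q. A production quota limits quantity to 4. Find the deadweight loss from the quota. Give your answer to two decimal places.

Unrestricted equilibrium: Q* = (121 - 40.5)/(3.5 + 5) = 9.4706.
At Q = 4 the demand price is 121 - 3.5(4) = 107 and the supply price is 40.5 + 5(4) = 60.5.
Deadweight loss is the triangle between the curves from 4 to 9.4706: (1/2)(107 - 60.5)(9.4706 - 4) = 127.1912.

127.19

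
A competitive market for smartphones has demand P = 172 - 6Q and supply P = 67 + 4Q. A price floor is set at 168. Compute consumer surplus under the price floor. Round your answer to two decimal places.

Free-market equilibrium: 172 - 6Q = 67 + 4Q gives Q* = 10.5, P* = 109.
At the floor price 168, quantity demanded is (172 - 168)/6 = 0.6667; demand is the short side, so Q = 0.6667 trades at P = 168.
CS is the triangle under demand above 168: (1/2)(0.6667)(172 - 168) = 1.3333.

1.33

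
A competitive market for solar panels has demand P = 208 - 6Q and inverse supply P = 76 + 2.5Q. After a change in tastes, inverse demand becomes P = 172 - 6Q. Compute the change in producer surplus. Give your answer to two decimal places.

Initial equilibrium: Q_0 = 15.5294, P_0 = 114.8235; CS_0 = (1/2)(15.5294)(93.1765) = 723.4879, PS_0 = (1/2)(15.5294)(38.8235) = 301.4533.
New equilibrium: 172 - 6Q = 76 + 2.5Q gives Q_1 = 11.2941, P_1 = 104.2353; CS_1 = 382.6713, PS_1 = 159.4464.
Change in producer surplus = 159.4464 - 301.4533 = -142.0069.

-142.01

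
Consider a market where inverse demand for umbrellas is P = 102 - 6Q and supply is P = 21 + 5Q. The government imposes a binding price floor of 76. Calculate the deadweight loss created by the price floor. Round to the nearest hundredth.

50.51

Free-market equilibrium: 102 - 6Q = 21 + 5Q gives Q* = 7.3636, P* = 57.8182.
At P = 76, buyers demand (102 - 76)/6 = 4.3333 while sellers would supply more, so the quantity traded is 4.3333 at price 76.
The lost-trades triangle has base Q* - 4.3333 = 3.0303 and height equal to the gap between the curves at Q = 4.3333, which is 76 - 42.6667 = 33.3333. DWL = (1/2)(3.0303)(33.3333) = 50.5051.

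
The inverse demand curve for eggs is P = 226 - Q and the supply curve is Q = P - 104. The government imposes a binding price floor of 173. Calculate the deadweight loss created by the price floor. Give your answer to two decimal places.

64.00

Rewriting supply in inverse form: P = 104 + Q.
Without the control, 226 - Q = 104 + Q so Q* = 61 and P* = 165.
At P = 173, buyers demand (226 - 173)/1 = 53 while sellers would supply more, so the quantity traded is 53 at price 173.
The lost-trades triangle has base Q* - 53 = 8 and height equal to the gap between the curves at Q = 53, which is 173 - 157 = 16. DWL = (1/2)(8)(16) = 64.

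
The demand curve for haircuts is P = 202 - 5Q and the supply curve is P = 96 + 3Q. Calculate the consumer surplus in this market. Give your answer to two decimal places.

Setting demand equal to supply, 106 = 8Q, so Q* = 13.25 and P* = 135.75.
The demand choke price is 202, so CS = (1/2)(Q*)(202 - P*) = (1/2)(13.25)(66.25) = 438.9062.

438.91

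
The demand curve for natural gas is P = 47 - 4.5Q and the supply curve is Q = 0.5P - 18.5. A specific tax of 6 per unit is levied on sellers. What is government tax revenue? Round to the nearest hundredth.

Rewriting supply in inverse form: P = 37 + 2Q.
Without the tax, 47 - 4.5Q = 37 + 2Q so Q* = 1.5385 and P* = 40.0769.
With the tax, sellers need 6 more per unit: 47 - 4.5Q = 37 + 2Q + 6, so Q_t = 0.6154. Buyers pay P_b = 44.2308; sellers receive P_s = P_b - 6 = 38.2308.
Revenue is the tax times quantity traded: 6 x 0.6154 = 3.6923.

3.69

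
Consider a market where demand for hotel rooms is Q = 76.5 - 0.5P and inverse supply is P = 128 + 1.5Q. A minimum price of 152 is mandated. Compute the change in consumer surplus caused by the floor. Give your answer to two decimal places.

Rewriting demand in inverse form: P = 153 - 2Q.
Free-market equilibrium: 153 - 2Q = 128 + 1.5Q gives Q* = 7.1429, P* = 138.7143.
At the floor price 152, quantity demanded is (153 - 152)/2 = 0.5; demand is the short side, so Q = 0.5 trades at P = 152.
CS goes from (1/2)(7.1429)(14.2857) = 51.0204 to 0.25 (computed as (153 - 152)(0.5) - (1/2)(2)(0.5)^2), a change of -50.7704.

-50.77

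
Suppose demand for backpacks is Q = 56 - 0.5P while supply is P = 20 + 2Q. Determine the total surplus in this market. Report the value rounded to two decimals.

Rewriting demand in inverse form: P = 112 - 2Q.
Equilibrium: 112 - 2Q = 20 + 2Q, so Q* = 23 and P* = 66.
CS = (1/2)(23)(46) = 529 and PS = (1/2)(23)(46) = 529, so total surplus = 1058.

1058.00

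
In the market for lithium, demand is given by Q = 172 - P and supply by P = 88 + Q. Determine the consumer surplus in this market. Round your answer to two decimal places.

Rewriting demand in inverse form: P = 172 - Q.
Setting demand equal to supply, 84 = 2Q, so Q* = 42 and P* = 130.
Consumer surplus is the triangle under demand above P*: (1/2)(42)(172 - 130) = (1/2)(42)(42) = 882.

882.00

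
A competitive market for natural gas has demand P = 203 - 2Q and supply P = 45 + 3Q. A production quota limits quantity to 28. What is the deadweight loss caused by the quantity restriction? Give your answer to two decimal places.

32.40

Without the quota, 203 - 2Q = 45 + 3Q gives Q* = 31.6.
At Q = 28 the demand price is 203 - 2(28) = 147 and the supply price is 45 + 3(28) = 129.
Deadweight loss is the triangle between the curves from 28 to 31.6: (1/2)(147 - 129)(31.6 - 28) = 32.4.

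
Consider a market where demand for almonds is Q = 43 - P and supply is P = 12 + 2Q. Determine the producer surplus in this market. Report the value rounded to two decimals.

106.78

Rewriting demand in inverse form: P = 43 - Q.
Equilibrium: 43 - Q = 12 + 2Q, so Q* = 10.3333 and P* = 32.6667.
PS is the area between P* and the supply curve from 0 to Q*: (1/2)(10.3333)(20.6667) = 106.7778.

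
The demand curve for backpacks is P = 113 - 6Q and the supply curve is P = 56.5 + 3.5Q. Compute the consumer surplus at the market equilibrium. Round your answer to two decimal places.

Setting demand equal to supply, 56.5 = 9.5Q, so Q* = 5.9474 and P* = 77.3158.
Consumer surplus is the triangle under demand above P*: (1/2)(5.9474)(113 - 77.3158) = (1/2)(5.9474)(35.6842) = 106.1136.

106.11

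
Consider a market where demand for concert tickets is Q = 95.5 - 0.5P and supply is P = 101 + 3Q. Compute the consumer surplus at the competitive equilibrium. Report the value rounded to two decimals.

324.00

Rewriting demand in inverse form: P = 191 - 2Q.
Set 191 - 2Q = 101 + 3Q, which gives 90 = 5Q, so Q* = 18 and P* = 191 - 2(18) = 155.
Consumer surplus is the triangle under demand above P*: (1/2)(18)(191 - 155) = (1/2)(18)(36) = 324.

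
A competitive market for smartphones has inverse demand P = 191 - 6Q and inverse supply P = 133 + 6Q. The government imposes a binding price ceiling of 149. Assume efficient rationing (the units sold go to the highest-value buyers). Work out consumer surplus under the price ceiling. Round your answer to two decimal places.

Free-market equilibrium: 191 - 6Q = 133 + 6Q gives Q* = 4.8333, P* = 162.
At the ceiling price 149, quantity supplied is (149 - 133)/6 = 2.6667; supply is the short side, so Q = 2.6667 trades at P = 149.
The demand price at Q = 2.6667 is 175. CS is the trapezoid between demand and 149 over [0, 2.6667]: (1/2)[(191 - 149) + (175 - 149)](2.6667) = 90.6667.

90.67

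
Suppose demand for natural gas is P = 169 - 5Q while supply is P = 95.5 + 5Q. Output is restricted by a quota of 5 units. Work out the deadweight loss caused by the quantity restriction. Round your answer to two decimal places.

27.61

Without the quota, 169 - 5Q = 95.5 + 5Q gives Q* = 7.35.
At Q = 5 the demand price is 169 - 5(5) = 144 and the supply price is 95.5 + 5(5) = 120.5.
DWL = (1/2)(gap between curves at 5) x (Q* - 5) = (1/2)(23.5)(2.35) = 27.6125.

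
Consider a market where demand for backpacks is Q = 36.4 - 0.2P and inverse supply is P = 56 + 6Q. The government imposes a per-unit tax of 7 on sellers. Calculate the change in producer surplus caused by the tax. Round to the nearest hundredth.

-42.52

Rewriting demand in inverse form: P = 182 - 5Q.
Pre-tax equilibrium: 182 - 5Q = 56 + 6Q gives Q* = 11.4545, P* = 124.7273.
With the tax, sellers need 7 more per unit: 182 - 5Q = 56 + 6Q + 7, so Q_t = 10.8182. Buyers pay P_b = 127.9091; sellers receive P_s = P_b - 7 = 120.9091.
PS falls from (1/2)(11.4545)(68.7273) = 393.6198 to (1/2)(10.8182)(64.9091) = 351.0992, a change of -42.5207.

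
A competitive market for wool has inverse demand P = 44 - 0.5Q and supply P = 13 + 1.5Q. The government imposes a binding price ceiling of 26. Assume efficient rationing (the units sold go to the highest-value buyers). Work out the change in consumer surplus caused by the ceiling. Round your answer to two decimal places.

Without the control, 44 - 0.5Q = 13 + 1.5Q so Q* = 15.5 and P* = 36.25.
At P = 26, sellers supply (26 - 13)/1.5 = 8.6667 while buyers want more, so the quantity traded is 8.6667 at price 26.
CS goes from (1/2)(15.5)(7.75) = 60.0625 to 137.2222 (computed as (44 - 26)(8.6667) - (1/2)(0.5)(8.6667)^2), a change of 77.1597.

77.16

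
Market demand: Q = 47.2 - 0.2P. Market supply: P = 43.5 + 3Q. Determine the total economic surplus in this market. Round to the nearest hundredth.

Rewriting demand in inverse form: P = 236 - 5Q.
Equilibrium: 236 - 5Q = 43.5 + 3Q, so Q* = 24.0625 and P* = 115.6875.
CS = (1/2)(24.0625)(120.3125) = 1447.5098 and PS = (1/2)(24.0625)(72.1875) = 868.5059, so total surplus = 2316.0156.

2316.02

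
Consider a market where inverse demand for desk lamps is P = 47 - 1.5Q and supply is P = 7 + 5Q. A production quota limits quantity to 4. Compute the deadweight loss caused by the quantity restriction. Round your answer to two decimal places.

15.08

Without the quota, 47 - 1.5Q = 7 + 5Q gives Q* = 6.1538.
At Q = 4 the demand price is 47 - 1.5(4) = 41 and the supply price is 7 + 5(4) = 27.
Deadweight loss is the triangle between the curves from 4 to 6.1538: (1/2)(41 - 27)(6.1538 - 4) = 15.0769.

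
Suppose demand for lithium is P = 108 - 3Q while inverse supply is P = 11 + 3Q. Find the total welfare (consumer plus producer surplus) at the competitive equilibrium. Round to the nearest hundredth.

784.08

Equilibrium: 108 - 3Q = 11 + 3Q, so Q* = 16.1667 and P* = 59.5.
Total surplus is the full triangle between the curves from 0 to Q*: (1/2)(16.1667)(108 - 11) = 784.0833.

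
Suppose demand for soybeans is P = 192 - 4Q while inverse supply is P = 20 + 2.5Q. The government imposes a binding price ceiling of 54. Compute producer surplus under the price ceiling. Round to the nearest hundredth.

231.20

Without the control, 192 - 4Q = 20 + 2.5Q so Q* = 26.4615 and P* = 86.1538.
At the ceiling price 54, quantity supplied is (54 - 20)/2.5 = 13.6; supply is the short side, so Q = 13.6 trades at P = 54.
PS is the triangle above supply below 54: (1/2)(13.6)(54 - 20) = 231.2.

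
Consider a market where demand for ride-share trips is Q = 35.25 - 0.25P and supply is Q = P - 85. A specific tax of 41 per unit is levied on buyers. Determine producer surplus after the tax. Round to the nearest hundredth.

Rewriting demand in inverse form: P = 141 - 4Q.
Rewriting supply in inverse form: P = 85 + Q.
Without the tax, 141 - 4Q = 85 + Q so Q* = 11.2 and P* = 96.2.
With the tax, buyers' net willingness to pay falls by 41: (141 - 41) - 4Q = 85 + Q, so Q_t = 3. Buyers pay P_b = 129; sellers receive P_s = P_b - 41 = 88.
Producer surplus is the triangle above supply below P_s: (1/2)(3)(88 - 85) = 4.5.

4.50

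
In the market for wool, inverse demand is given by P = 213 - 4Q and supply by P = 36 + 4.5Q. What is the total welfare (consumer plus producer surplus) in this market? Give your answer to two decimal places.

Set 213 - 4Q = 36 + 4.5Q, which gives 177 = 8.5Q, so Q* = 20.8235 and P* = 213 - 4(20.8235) = 129.7059.
CS = (1/2)(20.8235)(83.2941) = 867.2388 and PS = (1/2)(20.8235)(93.7059) = 975.6436, so total surplus = 1842.8824.

1842.88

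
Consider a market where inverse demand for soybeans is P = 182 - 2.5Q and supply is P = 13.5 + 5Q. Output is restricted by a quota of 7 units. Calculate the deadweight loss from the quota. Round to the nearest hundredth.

Unrestricted equilibrium: Q* = (182 - 13.5)/(2.5 + 5) = 22.4667.
At Q = 7 the demand price is 182 - 2.5(7) = 164.5 and the supply price is 13.5 + 5(7) = 48.5.
DWL = (1/2)(gap between curves at 7) x (Q* - 7) = (1/2)(116)(15.4667) = 897.0667.

897.07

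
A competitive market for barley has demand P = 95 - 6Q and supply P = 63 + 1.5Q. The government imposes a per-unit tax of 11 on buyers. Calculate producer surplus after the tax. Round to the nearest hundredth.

Without the tax, 95 - 6Q = 63 + 1.5Q so Q* = 4.2667 and P* = 69.4.
With the tax, buyers' net willingness to pay falls by 11: (95 - 11) - 6Q = 63 + 1.5Q, so Q_t = 2.8. Buyers pay P_b = 78.2; sellers receive P_s = P_b - 11 = 67.2.
PS = (1/2)(Q_t)(P_s - 63) = (1/2)(2.8)(4.2) = 5.88.

5.88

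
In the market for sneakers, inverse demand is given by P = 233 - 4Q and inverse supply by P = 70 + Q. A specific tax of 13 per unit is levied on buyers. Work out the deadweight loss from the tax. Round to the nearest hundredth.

Pre-tax equilibrium: 233 - 4Q = 70 + Q gives Q* = 32.6, P* = 102.6.
A tax on buyers shifts demand down by 13: (233 - 13) - 4Q = 70 + Q, so Q_t = 30. Buyers pay P_b = 113; sellers receive P_s = P_b - 13 = 100.
The welfare triangle lost has base Q* - Q_t = 2.6 and height t = 13, so DWL = (1/2)(2.6)(13) = 16.9.

16.90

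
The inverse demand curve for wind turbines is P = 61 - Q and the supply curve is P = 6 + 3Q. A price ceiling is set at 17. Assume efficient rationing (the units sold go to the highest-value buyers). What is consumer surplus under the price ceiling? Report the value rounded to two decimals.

Free-market equilibrium: 61 - Q = 6 + 3Q gives Q* = 13.75, P* = 47.25.
At the ceiling price 17, quantity supplied is (17 - 6)/3 = 3.6667; supply is the short side, so Q = 3.6667 trades at P = 17.
The demand price at Q = 3.6667 is 57.3333. CS is the trapezoid between demand and 17 over [0, 3.6667]: (1/2)[(61 - 17) + (57.3333 - 17)](3.6667) = 154.6111.

154.61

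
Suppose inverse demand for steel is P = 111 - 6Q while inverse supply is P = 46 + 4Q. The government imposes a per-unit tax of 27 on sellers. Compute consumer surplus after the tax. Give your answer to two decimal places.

43.32

Pre-tax equilibrium: 111 - 6Q = 46 + 4Q gives Q* = 6.5, P* = 72.
A tax on sellers shifts supply up by 27: 111 - 6Q = 46 + 4Q + 27, so Q_t = 3.8. Buyers pay P_b = 88.2; sellers receive P_s = P_b - 27 = 61.2.
CS = (1/2)(Q_t)(111 - P_b) = (1/2)(3.8)(22.8) = 43.32.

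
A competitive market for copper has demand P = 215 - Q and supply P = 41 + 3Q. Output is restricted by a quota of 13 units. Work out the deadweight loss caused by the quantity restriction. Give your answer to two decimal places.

1860.50

Unrestricted equilibrium: Q* = (215 - 41)/(1 + 3) = 43.5.
At Q = 13 the demand price is 215 - (13) = 202 and the supply price is 41 + 3(13) = 80.
Deadweight loss is the triangle between the curves from 13 to 43.5: (1/2)(202 - 80)(43.5 - 13) = 1860.5.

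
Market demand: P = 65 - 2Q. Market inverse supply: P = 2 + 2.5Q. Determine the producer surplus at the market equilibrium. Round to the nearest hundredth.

245.00

Setting demand equal to supply, 63 = 4.5Q, so Q* = 14 and P* = 37.
The supply curve's price intercept is 2, so PS = (1/2)(Q*)(P* - 2) = (1/2)(14)(35) = 245.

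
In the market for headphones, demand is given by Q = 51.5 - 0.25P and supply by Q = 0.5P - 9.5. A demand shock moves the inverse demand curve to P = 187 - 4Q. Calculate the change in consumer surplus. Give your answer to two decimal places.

Rewriting demand in inverse form: P = 206 - 4Q.
Rewriting supply in inverse form: P = 19 + 2Q.
Initial equilibrium: Q_0 = 31.1667, P_0 = 81.3333; CS_0 = (1/2)(31.1667)(124.6667) = 1942.7222, PS_0 = (1/2)(31.1667)(62.3333) = 971.3611.
New equilibrium: 187 - 4Q = 19 + 2Q gives Q_1 = 28, P_1 = 75; CS_1 = 1568, PS_1 = 784.
Change in consumer surplus = 1568 - 1942.7222 = -374.7222.

-374.72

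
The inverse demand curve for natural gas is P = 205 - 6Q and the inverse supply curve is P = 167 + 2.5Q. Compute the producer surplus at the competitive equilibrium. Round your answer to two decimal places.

Equilibrium: 205 - 6Q = 167 + 2.5Q, so Q* = 4.4706 and P* = 178.1765.
The supply curve's price intercept is 167, so PS = (1/2)(Q*)(P* - 167) = (1/2)(4.4706)(11.1765) = 24.9827.

24.98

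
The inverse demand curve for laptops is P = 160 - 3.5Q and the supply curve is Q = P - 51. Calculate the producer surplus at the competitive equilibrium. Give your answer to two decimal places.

293.36

Rewriting supply in inverse form: P = 51 + Q.
Set 160 - 3.5Q = 51 + Q, which gives 109 = 4.5Q, so Q* = 24.2222 and P* = 160 - 3.5(24.2222) = 75.2222.
PS is the area between P* and the supply curve from 0 to Q*: (1/2)(24.2222)(24.2222) = 293.358.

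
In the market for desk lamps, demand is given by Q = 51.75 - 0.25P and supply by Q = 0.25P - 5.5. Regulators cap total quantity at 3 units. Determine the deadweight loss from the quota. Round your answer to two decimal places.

1620.06

Rewriting demand in inverse form: P = 207 - 4Q.
Rewriting supply in inverse form: P = 22 + 4Q.
Without the quota, 207 - 4Q = 22 + 4Q gives Q* = 23.125.
At Q = 3 the demand price is 207 - 4(3) = 195 and the supply price is 22 + 4(3) = 34.
Deadweight loss is the triangle between the curves from 3 to 23.125: (1/2)(195 - 34)(23.125 - 3) = 1620.0625.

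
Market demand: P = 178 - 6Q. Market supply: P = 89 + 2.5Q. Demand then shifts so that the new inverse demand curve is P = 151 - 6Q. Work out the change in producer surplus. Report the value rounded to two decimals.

-70.54

Initial equilibrium: Q_0 = 10.4706, P_0 = 115.1765; CS_0 = (1/2)(10.4706)(62.8235) = 328.8997, PS_0 = (1/2)(10.4706)(26.1765) = 137.0415.
New equilibrium: 151 - 6Q = 89 + 2.5Q gives Q_1 = 7.2941, P_1 = 107.2353; CS_1 = 159.6125, PS_1 = 66.5052.
Change in producer surplus = 66.5052 - 137.0415 = -70.5363.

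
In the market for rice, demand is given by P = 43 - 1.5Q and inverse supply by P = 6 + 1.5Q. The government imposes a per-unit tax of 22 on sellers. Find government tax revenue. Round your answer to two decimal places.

Pre-tax equilibrium: 43 - 1.5Q = 6 + 1.5Q gives Q* = 12.3333, P* = 24.5.
With the tax, sellers need 22 more per unit: 43 - 1.5Q = 6 + 1.5Q + 22, so Q_t = 5. Buyers pay P_b = 35.5; sellers receive P_s = P_b - 22 = 13.5.
Tax revenue = t x Q_t = 22 x 5 = 110.

110.00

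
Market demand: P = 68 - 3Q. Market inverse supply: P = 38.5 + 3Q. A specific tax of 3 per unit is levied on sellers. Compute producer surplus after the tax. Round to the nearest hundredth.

Without the tax, 68 - 3Q = 38.5 + 3Q so Q* = 4.9167 and P* = 53.25.
With the tax, sellers need 3 more per unit: 68 - 3Q = 38.5 + 3Q + 3, so Q_t = 4.4167. Buyers pay P_b = 54.75; sellers receive P_s = P_b - 3 = 51.75.
PS = (1/2)(Q_t)(P_s - 38.5) = (1/2)(4.4167)(13.25) = 29.2604.

29.26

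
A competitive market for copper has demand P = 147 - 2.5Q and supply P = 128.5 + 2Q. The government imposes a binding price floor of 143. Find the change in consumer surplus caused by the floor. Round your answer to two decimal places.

Free-market equilibrium: 147 - 2.5Q = 128.5 + 2Q gives Q* = 4.1111, P* = 136.7222.
At P = 143, buyers demand (147 - 143)/2.5 = 1.6 while sellers would supply more, so the quantity traded is 1.6 at price 143.
CS goes from (1/2)(4.1111)(10.2778) = 21.1265 to 3.2 (computed as (147 - 143)(1.6) - (1/2)(2.5)(1.6)^2), a change of -17.9265.

-17.93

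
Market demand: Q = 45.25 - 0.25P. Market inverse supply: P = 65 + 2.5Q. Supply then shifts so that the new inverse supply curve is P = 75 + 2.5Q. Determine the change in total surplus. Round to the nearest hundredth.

-170.77

Rewriting demand in inverse form: P = 181 - 4Q.
Initial equilibrium: Q_0 = 17.8462, P_0 = 109.6154; CS_0 = (1/2)(17.8462)(71.3846) = 636.9704, PS_0 = (1/2)(17.8462)(44.6154) = 398.1065.
New equilibrium: 181 - 4Q = 75 + 2.5Q gives Q_1 = 16.3077, P_1 = 115.7692; CS_1 = 531.8817, PS_1 = 332.426.
Change in total surplus = (531.8817 + 332.426) - (636.9704 + 398.1065) = -170.7692.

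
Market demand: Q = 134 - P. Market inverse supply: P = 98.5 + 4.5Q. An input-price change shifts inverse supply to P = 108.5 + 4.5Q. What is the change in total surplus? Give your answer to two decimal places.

-55.45

Rewriting demand in inverse form: P = 134 - Q.
Initial equilibrium: Q_0 = 6.4545, P_0 = 127.5455; CS_0 = (1/2)(6.4545)(6.4545) = 20.8306, PS_0 = (1/2)(6.4545)(29.0455) = 93.7376.
New equilibrium: 134 - Q = 108.5 + 4.5Q gives Q_1 = 4.6364, P_1 = 129.3636; CS_1 = 10.7479, PS_1 = 48.3657.
Change in total surplus = (10.7479 + 48.3657) - (20.8306 + 93.7376) = -55.4545.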